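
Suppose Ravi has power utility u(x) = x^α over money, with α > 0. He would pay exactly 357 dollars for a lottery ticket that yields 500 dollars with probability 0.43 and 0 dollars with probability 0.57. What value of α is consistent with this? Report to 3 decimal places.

Since u(0) = 0, the lottery's EU is 0.43·500^α.
Indifference: 357^α = 0.43·500^α, so (357/500)^α = 0.43.
Taking logs: α·ln(357/500) = ln(0.43), so α = -0.843970 / -0.336872 ≈ 2.505.

α ≈ 2.505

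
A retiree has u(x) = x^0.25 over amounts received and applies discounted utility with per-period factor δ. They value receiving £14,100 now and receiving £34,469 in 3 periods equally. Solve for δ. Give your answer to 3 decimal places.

Indifference means u(14100) = δ^3 · u(34469), so δ^3 = u(14100)/u(34469).
With u(x) = x^0.25: δ^3 = 14100^0.25/34469^0.25 = (14100/34469)^0.25 = 0.79974.
Hence δ = (0.79974)^(1/3) = 0.92822.

δ ≈ 0.928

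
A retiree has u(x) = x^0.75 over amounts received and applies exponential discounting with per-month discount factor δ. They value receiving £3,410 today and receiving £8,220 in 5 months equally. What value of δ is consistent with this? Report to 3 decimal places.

δ ≈ 0.876

Indifference means u(3410) = δ^5 · u(8220), so δ^5 = u(3410)/u(8220).
Since u(x) = x^0.75, δ^5 = (3410/8220)^0.75 = 0.41484^0.75 = 0.51691.
Taking the 5th root: δ = 0.51691^(1/5) ≈ 0.876.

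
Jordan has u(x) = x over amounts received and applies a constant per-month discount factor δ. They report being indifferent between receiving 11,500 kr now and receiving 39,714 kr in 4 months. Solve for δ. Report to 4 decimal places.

δ ≈ 0.7336

Indifference means u(11500) = δ^4 · u(39714), so δ^4 = u(11500)/u(39714).
With u(x) = x: δ^4 = 11500/39714 = 0.28957.
So δ = 0.28957^(1/4) ≈ 0.7336.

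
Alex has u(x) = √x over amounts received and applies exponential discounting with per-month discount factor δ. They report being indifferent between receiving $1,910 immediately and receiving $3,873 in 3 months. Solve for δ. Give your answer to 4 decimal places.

Indifference means u(1910) = δ^3 · u(3873), so δ^3 = u(1910)/u(3873).
Since u(x) = √x, δ^3 = √(1910/3873) = 0.70225.
Hence δ = (0.70225)^(1/3) = 0.888855.

δ ≈ 0.8889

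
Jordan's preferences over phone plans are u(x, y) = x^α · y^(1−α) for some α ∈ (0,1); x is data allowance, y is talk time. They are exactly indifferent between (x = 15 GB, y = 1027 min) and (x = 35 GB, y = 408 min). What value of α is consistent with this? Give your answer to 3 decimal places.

Set the two utilities equal: 15^α·1027^(1−α) = 35^α·408^(1−α).
(15/35)^α = (408/1027)^(1−α); take logs: α·ln(15/35) = (1−α)·ln(408/1027), i.e. α·-0.847298 = (1−α)·-0.923130.
Thus α·(-1.770428) = -0.923130, so α = -0.923130/-1.770428 ≈ 0.521.

α ≈ 0.521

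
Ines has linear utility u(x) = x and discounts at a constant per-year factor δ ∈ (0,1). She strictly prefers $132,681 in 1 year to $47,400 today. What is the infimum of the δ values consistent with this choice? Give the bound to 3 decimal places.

δ > 0.357

The preference means 47400 < δ·132681.
Dividing through by 132681 gives δ > 0.35725.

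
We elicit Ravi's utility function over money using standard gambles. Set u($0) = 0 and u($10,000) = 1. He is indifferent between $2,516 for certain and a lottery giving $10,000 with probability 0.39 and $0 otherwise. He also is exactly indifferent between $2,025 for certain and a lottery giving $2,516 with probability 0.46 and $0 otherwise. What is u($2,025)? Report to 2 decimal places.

From the first indifference, u($2,516) = 0.39·u($10,000) + 0.61·u($0) = 0.39·1 + 0.61·0 = 0.39.
Chaining: u($2,025) = 0.46·0.39 + 0.54·0.00 = 0.1794.

0.18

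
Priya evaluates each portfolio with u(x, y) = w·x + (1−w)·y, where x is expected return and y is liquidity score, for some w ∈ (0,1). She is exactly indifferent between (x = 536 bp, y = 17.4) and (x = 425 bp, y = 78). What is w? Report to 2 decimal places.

w = 0.35

Indifference: w·536 + (1−w)·17.4 = w·425 + (1−w)·78.
w·(536−425) = (1−w)·(78−17.4), i.e. w·111 = (1−w)·60.6.
So w/(1−w) = 60.6/111 = 0.5459, giving w = 60.6/(111+60.6) = 0.35.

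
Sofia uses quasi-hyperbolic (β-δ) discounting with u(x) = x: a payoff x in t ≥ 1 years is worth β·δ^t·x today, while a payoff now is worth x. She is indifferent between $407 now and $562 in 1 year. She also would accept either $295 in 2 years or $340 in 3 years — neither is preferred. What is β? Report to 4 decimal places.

Both payoffs in the second observation are in the future, so β drops out: δ^2·295 = δ^3·340 ⇒ δ = 295/340 = 0.86765.
The first indifference: 407 = β·δ·562, so β = 407/(δ·562) = 407/(0.86765·562) ≈ 0.8347.

β ≈ 0.8347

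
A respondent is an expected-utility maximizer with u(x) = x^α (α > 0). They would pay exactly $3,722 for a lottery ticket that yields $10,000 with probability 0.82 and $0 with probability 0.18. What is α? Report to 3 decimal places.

α ≈ 0.201

Since u(0) = 0, the lottery's EU is 0.82·10000^α.
Equating: 3722^α = 0.82·10000^α, i.e. 0.3722^α = 0.82.
Take logs: α = ln 0.82 / ln(3722/10000) ≈ 0.20080.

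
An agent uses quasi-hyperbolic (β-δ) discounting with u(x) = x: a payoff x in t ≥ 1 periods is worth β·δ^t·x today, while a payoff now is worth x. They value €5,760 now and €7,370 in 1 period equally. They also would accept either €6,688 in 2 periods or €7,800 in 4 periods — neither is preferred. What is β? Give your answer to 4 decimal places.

β ≈ 0.8440

The second indifference involves only future payoffs, so β cancels: β·δ^2·6688 = β·δ^4·7800, giving δ^2 = 6688/7800 = 0.85744, so δ = 0.92598.
Substituting δ into 5760 = β·δ·7370: β = 5760/(6824.460) ≈ 0.8440.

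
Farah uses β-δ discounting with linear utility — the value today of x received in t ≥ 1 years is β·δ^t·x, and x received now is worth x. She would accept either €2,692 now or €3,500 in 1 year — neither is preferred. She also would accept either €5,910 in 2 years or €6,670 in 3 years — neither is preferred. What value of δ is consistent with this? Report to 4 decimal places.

The second indifference involves only future payoffs, so β cancels: β·δ^2·5910 = β·δ^3·6670, giving δ = 5910/6670 = 0.88606.

δ ≈ 0.8861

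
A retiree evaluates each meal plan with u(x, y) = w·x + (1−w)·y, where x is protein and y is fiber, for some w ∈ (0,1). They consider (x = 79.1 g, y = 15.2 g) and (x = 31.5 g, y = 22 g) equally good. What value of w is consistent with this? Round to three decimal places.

w = 0.125

u(79.1,15.2) = u(31.5,22) means w·79.1 + (1−w)·15.2 = w·31.5 + (1−w)·22.
Rearranging, 47.6·w − 6.8·(1−w) = 0.
The marginal rate of substitution is 6.8/47.6, so w = 6.8/(47.6+6.8) = 0.125.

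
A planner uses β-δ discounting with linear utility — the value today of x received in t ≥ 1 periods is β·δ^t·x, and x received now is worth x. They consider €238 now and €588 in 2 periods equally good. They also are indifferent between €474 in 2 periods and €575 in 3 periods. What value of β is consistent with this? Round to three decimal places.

β ≈ 0.596

Both payoffs in the second observation are in the future, so β drops out: δ^2·474 = δ^3·575 ⇒ δ = 474/575 = 0.82435.
Substituting δ into 238 = β·δ^2·588: β = 238/(399.575) ≈ 0.596.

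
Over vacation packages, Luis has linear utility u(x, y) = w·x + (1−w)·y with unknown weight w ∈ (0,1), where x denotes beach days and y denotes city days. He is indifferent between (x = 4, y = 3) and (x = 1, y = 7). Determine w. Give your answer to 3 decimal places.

u(4,3) = u(1,7) means w·4 + (1−w)·3 = w·1 + (1−w)·7.
w·(4−1) = (1−w)·(7−3), i.e. w·3 = (1−w)·4.
So w/(1−w) = 4/3 = 1.3333, giving w = 4/(3+4) = 0.571.

w = 0.571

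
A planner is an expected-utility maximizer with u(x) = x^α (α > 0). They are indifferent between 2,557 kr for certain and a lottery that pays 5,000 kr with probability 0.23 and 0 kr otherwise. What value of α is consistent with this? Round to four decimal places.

The lottery's expected utility is 0.23·u(5000) + 0.77·u(0) = 0.23·5000^α (since u(0) = 0 for α > 0).
Setting u(2557) equal to that: 2557^α = 0.23·5000^α ⇒ (2557/5000)^α = 0.23.
Taking logs: α·ln(2557/5000) = ln(0.23), so α = -1.4696760 / -0.6706032 ≈ 2.1916.

α ≈ 2.1916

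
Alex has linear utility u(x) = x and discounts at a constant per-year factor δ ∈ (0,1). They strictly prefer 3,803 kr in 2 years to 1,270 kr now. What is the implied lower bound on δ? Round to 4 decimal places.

δ > 0.5779

Under u(x) = x this choice says 1270 < δ^2·3803.
Hence δ^2 > 1270/3803 = 0.33395, and x ↦ x^(1/2) is increasing on (0,∞).
δ > 0.33395^(1/2) = 0.5779.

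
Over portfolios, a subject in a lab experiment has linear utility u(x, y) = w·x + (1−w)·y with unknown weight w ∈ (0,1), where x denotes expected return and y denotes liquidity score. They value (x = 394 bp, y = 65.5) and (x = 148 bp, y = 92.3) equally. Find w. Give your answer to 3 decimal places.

w = 0.098

u(394,65.5) = u(148,92.3) means w·394 + (1−w)·65.5 = w·148 + (1−w)·92.3.
Rearranging, 246·w − 26.8·(1−w) = 0.
The marginal rate of substitution is 26.8/246, so w = 26.8/(246+26.8) = 0.098.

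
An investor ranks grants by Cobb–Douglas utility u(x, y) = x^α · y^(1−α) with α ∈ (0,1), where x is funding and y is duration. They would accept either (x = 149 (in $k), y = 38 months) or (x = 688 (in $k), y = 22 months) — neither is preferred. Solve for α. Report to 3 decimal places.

Indifference: 149^α · 38^(1−α) = 688^α · 22^(1−α).
Rearrange to (149/688)^α = (22/38)^(1−α) and take logs: α·-1.529843 = (1−α)·-0.546544.
With A = -1.529843 and B = -0.546544: α·A = (1−α)·B, so α = B/(A+B) = -0.546544/-2.076387 ≈ 0.263.

α ≈ 0.263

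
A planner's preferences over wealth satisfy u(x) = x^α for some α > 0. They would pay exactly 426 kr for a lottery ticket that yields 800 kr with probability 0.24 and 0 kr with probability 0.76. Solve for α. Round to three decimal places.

Since u(0) = 0, the lottery's EU is 0.24·800^α.
Indifference: 426^α = 0.24·800^α, so (426/800)^α = 0.24.
α = ln(0.24) / ln(426/800) = -1.427116/-0.630172 ≈ 2.265.

α ≈ 2.265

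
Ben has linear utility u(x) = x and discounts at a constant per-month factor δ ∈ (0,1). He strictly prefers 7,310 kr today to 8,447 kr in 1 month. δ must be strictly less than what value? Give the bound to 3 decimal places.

Comparing present values: 7310 > δ·8447.
So δ < 7310/8447 = 0.86540.

δ < 0.865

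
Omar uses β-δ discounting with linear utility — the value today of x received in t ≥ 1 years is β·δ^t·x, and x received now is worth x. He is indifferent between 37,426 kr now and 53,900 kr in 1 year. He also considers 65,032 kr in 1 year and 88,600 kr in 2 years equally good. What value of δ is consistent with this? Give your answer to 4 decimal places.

δ ≈ 0.7340

Both payoffs in the second observation are in the future, so β drops out: δ^1·65032 = δ^2·88600 ⇒ δ = 65032/88600 = 0.73400.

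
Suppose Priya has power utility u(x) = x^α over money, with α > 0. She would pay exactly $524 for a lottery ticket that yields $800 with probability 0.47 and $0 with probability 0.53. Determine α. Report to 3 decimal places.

α ≈ 1.784

Since u(0) = 0, the lottery's EU is 0.47·800^α.
Setting u(524) equal to that: 524^α = 0.47·800^α ⇒ (524/800)^α = 0.47.
α = ln(0.47) / ln(524/800) = -0.755023/-0.423120 ≈ 1.784.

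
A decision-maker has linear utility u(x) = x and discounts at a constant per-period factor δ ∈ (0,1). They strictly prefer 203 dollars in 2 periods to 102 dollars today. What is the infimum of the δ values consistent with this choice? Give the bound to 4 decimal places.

Comparing present values: 102 < δ^2·203.
Hence δ^2 > 102/203 = 0.50246, and x ↦ x^(1/2) is increasing on (0,∞).
δ > (102/203)^(1/2) ≈ 0.7088.

δ > 0.7088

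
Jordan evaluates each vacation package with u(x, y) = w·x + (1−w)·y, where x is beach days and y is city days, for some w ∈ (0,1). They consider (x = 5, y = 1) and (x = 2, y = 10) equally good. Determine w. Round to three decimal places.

w = 0.750

Equating utilities: w·5 + (1−w)·1 = w·2 + (1−w)·10.
w·(5−2) = (1−w)·(10−1), i.e. w·3 = (1−w)·9.
Hence w = 9/(3+9) = 9/12 = 0.750.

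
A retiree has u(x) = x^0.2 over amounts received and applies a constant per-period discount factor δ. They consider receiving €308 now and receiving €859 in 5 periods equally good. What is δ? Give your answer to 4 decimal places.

δ ≈ 0.9598

Equating discounted utilities: u(308) = δ^5·u(859) ⇒ δ^5 = u(308)/u(859).
Since u(x) = x^0.2, δ^5 = (308/859)^0.2 = 0.35856^0.2 = 0.81454.
Taking the 5th root: δ = 0.81454^(1/5) ≈ 0.9598.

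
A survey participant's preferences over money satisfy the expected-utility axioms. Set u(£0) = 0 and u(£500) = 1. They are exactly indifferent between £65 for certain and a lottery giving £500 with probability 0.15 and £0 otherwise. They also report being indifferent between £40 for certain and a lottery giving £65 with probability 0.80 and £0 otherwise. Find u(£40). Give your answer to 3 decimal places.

First, u(£65) = 0.15·u(£500) + 0.85·u(£0) = 0.15.
The second indifference gives u(£40) = 0.80·u(£65) + 0.20·u(£0) = 0.80·0.15 + 0.20·0.00 = 0.1200.

0.120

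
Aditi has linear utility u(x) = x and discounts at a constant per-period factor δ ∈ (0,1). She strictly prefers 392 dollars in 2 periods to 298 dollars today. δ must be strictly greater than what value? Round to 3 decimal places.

δ > 0.872

Comparing present values: 298 < δ^2·392.
Dividing by 392: δ^2 > 0.76020. Both sides are positive, so the square root keeps the direction.
δ > (298/392)^(1/2) ≈ 0.872.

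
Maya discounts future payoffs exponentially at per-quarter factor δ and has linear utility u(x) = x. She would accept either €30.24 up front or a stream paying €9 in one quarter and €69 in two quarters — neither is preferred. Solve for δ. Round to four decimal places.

δ ≈ 0.6000

The stream is worth 9δ + 69δ² today, so 9δ + 69δ² = 30.24.
That is, 69δ² + 9δ − 30.24 = 0, a quadratic in δ.
δ = (−9 + √(9² + 4·69·30.24)) / (2·69) = (−9 + √8427.24) / 138 ≈ 0.6000.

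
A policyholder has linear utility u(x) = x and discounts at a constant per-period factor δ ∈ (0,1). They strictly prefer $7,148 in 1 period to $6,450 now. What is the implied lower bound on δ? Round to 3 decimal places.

δ > 0.902

The preference means 6450 < δ·7148.
Dividing through by 7148 gives δ > 0.90235.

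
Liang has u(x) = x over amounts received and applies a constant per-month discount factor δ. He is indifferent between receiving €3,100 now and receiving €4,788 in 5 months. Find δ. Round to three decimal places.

The payoff in 5 months is discounted by δ^5, so u(3100) = δ^5·u(4788) and δ^5 = u(3100)/u(4788).
With u(x) = x: δ^5 = 3100/4788 = 0.64745.
Hence δ = (0.64745)^(1/5) = 0.91673.

δ ≈ 0.917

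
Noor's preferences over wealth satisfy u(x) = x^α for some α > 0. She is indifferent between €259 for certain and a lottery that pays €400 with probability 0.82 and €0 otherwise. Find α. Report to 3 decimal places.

Since u(0) = 0, the lottery's EU is 0.82·400^α.
Setting u(259) equal to that: 259^α = 0.82·400^α ⇒ (259/400)^α = 0.82.
Taking logs: α·ln(259/400) = ln(0.82), so α = -0.198451 / -0.434636 ≈ 0.457.

α ≈ 0.457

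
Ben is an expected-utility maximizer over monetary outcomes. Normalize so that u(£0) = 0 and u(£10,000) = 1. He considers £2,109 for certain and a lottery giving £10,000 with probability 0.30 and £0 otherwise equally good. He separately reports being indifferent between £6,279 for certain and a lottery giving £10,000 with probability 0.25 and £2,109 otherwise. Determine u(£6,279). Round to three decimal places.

From the first indifference, u(£2,109) = 0.30·u(£10,000) + 0.70·u(£0) = 0.30·1 + 0.70·0 = 0.30.
Then u(£6,279) = 0.25·u(£10,000) + 0.75·u(£2,109) = 0.25·1.00 + 0.75·0.30 = 0.4750.

0.475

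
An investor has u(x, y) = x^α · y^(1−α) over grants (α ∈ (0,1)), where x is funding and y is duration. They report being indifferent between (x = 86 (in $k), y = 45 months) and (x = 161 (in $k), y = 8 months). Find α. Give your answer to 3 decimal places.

α ≈ 0.734

Set the two utilities equal: 86^α·45^(1−α) = 161^α·8^(1−α).
Rearrange to (86/161)^α = (8/45)^(1−α) and take logs: α·-0.627057 = (1−α)·-1.727221.
Thus α·(-2.354278) = -1.727221, so α = -1.727221/-2.354278 ≈ 0.734.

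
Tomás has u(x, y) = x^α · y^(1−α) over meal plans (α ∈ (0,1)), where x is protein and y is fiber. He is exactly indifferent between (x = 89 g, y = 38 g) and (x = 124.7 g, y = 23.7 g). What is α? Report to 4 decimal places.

α ≈ 0.5833

The Cobb–Douglas utilities coincide, so 89^α·38^(1−α) = 124.7^α·23.7^(1−α).
Taking logs: α·ln 89 + (1−α)·ln 38 = α·ln 124.7 + (1−α)·ln 23.7, i.e. α·-0.3372745 = (1−α)·-0.4721111.
So α/(1−α) = (-0.4721111)/(-0.3372745) = 1.3997830, and α = 1.3997830/2.3997830 ≈ 0.5833.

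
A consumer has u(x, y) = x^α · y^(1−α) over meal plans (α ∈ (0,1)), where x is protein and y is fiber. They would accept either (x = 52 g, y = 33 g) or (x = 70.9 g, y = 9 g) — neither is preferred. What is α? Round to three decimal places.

α ≈ 0.807

The Cobb–Douglas utilities coincide, so 52^α·33^(1−α) = 70.9^α·9^(1−α).
(52/70.9)^α = (9/33)^(1−α); take logs: α·ln(52/70.9) = (1−α)·ln(9/33), i.e. α·-0.310027 = (1−α)·-1.299283.
Thus α·(-1.609310) = -1.299283, so α = -1.299283/-1.609310 ≈ 0.807.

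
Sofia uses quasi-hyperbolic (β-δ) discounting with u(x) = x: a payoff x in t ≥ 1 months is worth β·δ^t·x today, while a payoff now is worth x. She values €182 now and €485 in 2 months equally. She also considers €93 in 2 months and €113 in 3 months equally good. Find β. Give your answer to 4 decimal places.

Both payoffs in the second observation are in the future, so β drops out: δ^2·93 = δ^3·113 ⇒ δ = 93/113 = 0.82301.
Now use the now-vs-future pair: 182 = β·δ^2·485 gives β = 182/(0.67734·485) ≈ 0.5540.

β ≈ 0.5540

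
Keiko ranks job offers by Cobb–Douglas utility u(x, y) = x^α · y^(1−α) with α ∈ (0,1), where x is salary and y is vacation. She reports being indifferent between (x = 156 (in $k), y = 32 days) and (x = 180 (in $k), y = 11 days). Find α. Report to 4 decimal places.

Set the two utilities equal: 156^α·32^(1−α) = 180^α·11^(1−α).
(156/180)^α = (11/32)^(1−α); take logs: α·ln(156/180) = (1−α)·ln(11/32), i.e. α·-0.1431008 = (1−α)·-1.0678406.
With A = -0.1431008 and B = -1.0678406: α·A = (1−α)·B, so α = B/(A+B) = -1.0678406/-1.2109414 ≈ 0.8818.

α ≈ 0.8818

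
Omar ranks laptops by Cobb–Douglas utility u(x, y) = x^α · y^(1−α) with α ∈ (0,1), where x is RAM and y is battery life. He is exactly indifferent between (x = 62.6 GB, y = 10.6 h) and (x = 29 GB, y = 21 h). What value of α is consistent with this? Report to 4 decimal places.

α ≈ 0.4705

Indifference: 62.6^α · 10.6^(1−α) = 29^α · 21^(1−α).
Taking logs: α·ln 62.6 + (1−α)·ln 10.6 = α·ln 29 + (1−α)·ln 21, i.e. α·0.7694694 = (1−α)·0.6836684.
So α/(1−α) = (0.6836684)/(0.7694694) = 0.8884933, and α = 0.8884933/1.8884933 ≈ 0.4705.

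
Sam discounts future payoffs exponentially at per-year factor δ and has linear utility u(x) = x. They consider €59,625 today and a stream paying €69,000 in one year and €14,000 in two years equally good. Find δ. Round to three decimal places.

δ ≈ 0.750

Present value of the stream is 69000·δ + 14000·δ². Indifference gives 69000δ + 14000δ² = 59625.
So 14000δ² + 69000δ − 59625 = 0.
The positive root is δ = [−69000 + √(69000² + 4·14000·59625)] / (2·14000) = (−69000 + 90000.000)/28000 ≈ 0.750.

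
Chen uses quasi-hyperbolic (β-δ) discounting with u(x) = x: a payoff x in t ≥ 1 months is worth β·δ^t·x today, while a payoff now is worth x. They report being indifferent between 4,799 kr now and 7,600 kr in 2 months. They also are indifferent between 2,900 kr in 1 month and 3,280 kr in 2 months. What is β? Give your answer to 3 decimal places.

β ≈ 0.808

Both payoffs in the second observation are in the future, so β drops out: δ^1·2900 = δ^2·3280 ⇒ δ = 2900/3280 = 0.88415.
Now use the now-vs-future pair: 4799 = β·δ^2·7600 gives β = 4799/(0.78171·7600) ≈ 0.808.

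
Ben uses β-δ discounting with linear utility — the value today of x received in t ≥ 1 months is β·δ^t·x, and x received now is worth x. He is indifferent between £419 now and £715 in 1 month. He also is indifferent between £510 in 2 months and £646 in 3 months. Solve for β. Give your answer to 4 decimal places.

Both payoffs in the second observation are in the future, so β drops out: δ^2·510 = δ^3·646 ⇒ δ = 510/646 = 0.78947.
Now use the now-vs-future pair: 419 = β·δ·715 gives β = 419/(0.78947·715) ≈ 0.7423.

β ≈ 0.7423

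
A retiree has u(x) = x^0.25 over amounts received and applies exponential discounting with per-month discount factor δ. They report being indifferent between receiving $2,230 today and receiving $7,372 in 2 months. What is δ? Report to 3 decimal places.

δ ≈ 0.861

The payoff in 2 months is discounted by δ^2, so u(2230) = δ^2·u(7372) and δ^2 = u(2230)/u(7372).
With u(x) = x^0.25: δ^2 = 2230^0.25/7372^0.25 = (2230/7372)^0.25 = 0.74162.
Taking the square root: δ = 0.74162^(1/2) ≈ 0.861.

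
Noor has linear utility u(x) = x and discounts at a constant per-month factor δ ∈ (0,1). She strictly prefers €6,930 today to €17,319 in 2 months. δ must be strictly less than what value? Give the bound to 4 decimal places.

δ < 0.6326

Under u(x) = x this choice says 6930 > δ^2·17319.
Dividing by 17319: δ^2 < 0.40014. Both sides are positive, so the square root keeps the direction.
δ < (6930/17319)^(1/2) ≈ 0.6326.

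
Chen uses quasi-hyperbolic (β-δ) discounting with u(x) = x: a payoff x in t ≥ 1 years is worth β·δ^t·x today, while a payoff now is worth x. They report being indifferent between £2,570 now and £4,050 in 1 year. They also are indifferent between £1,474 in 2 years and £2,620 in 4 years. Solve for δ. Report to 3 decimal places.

Both payoffs in the second observation are in the future, so β drops out: δ^2·1474 = δ^4·2620 ⇒ δ^2 = 1474/2620 = 0.56260, so δ = 0.75006.

δ ≈ 0.750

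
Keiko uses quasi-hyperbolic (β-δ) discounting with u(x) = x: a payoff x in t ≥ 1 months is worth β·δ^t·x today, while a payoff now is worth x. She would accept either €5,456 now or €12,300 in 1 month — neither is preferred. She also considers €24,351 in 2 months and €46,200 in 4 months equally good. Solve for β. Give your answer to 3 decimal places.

β ≈ 0.611

The second indifference involves only future payoffs, so β cancels: β·δ^2·24351 = β·δ^4·46200, giving δ^2 = 24351/46200 = 0.52708, so δ = 0.72600.
Now use the now-vs-future pair: 5456 = β·δ·12300 gives β = 5456/(0.72600·12300) ≈ 0.611.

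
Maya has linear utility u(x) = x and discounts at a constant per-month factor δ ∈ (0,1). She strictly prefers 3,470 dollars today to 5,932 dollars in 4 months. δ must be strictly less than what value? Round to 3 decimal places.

The preference means 3470 > δ^4·5932.
Hence δ^4 < 3470/5932 = 0.58496, and x ↦ x^(1/4) is increasing on (0,∞).
δ < (3470/5932)^(1/4) ≈ 0.875.

δ < 0.875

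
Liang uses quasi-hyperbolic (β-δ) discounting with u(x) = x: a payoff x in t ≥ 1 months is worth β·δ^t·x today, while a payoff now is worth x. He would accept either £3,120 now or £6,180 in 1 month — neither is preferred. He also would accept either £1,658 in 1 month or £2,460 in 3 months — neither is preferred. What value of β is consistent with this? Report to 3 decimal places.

From the later pair, β·δ^1·1658 = β·δ^3·2460; dividing through, δ^2 = 1658/2460 = 0.67398, so δ = 0.82097.
Substituting δ into 3120 = β·δ·6180: β = 3120/(5073.564) ≈ 0.615.

β ≈ 0.615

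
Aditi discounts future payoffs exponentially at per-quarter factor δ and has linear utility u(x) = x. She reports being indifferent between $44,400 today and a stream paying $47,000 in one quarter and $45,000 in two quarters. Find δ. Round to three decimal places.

δ ≈ 0.600

The stream is worth 47000δ + 45000δ² today, so 47000δ + 45000δ² = 44400.
So 45000δ² + 47000δ − 44400 = 0.
The positive root is δ = [−47000 + √(47000² + 4·45000·44400)] / (2·45000) = (−47000 + 101000.000)/90000 ≈ 0.600.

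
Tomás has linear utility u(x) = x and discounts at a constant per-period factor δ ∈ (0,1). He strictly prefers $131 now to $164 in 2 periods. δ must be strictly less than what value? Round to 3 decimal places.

Under u(x) = x this choice says 131 > δ^2·164.
So δ^2 < 131/164 = 0.79878; taking the square root of both positive sides preserves the inequality.
δ < 0.79878^(1/2) = 0.894.

δ < 0.894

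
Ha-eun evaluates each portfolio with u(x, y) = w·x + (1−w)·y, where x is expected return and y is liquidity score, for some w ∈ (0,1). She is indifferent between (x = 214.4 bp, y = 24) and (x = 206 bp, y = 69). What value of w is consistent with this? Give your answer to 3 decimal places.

Equating utilities: w·214.4 + (1−w)·24 = w·206 + (1−w)·69.
w·(214.4−206) = (1−w)·(69−24), i.e. w·8.4 = (1−w)·45.
The marginal rate of substitution is 45/8.4, so w = 45/(8.4+45) = 0.843.

w = 0.843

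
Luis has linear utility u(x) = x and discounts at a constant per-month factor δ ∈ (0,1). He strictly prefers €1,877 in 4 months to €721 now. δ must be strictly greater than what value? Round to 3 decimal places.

Comparing present values: 721 < δ^4·1877.
Dividing by 1877: δ^4 > 0.38412. Both sides are positive, so the 4th root keeps the direction.
δ > (721/1877)^(1/4) ≈ 0.787.

δ > 0.787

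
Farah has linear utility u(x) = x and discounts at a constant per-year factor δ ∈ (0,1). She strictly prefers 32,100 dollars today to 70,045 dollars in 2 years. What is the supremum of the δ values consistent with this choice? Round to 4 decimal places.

Comparing present values: 32100 > δ^2·70045.
Hence δ^2 < 32100/70045 = 0.45828, and x ↦ x^(1/2) is increasing on (0,∞).
δ < (32100/70045)^(1/2) ≈ 0.6770.

δ < 0.6770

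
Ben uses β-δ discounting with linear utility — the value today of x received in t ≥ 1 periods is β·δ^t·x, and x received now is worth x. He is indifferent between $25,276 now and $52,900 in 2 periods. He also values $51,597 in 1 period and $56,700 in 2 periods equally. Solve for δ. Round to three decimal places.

From the later pair, β·δ^1·51597 = β·δ^2·56700; dividing through, δ = 51597/56700 = 0.91000.

δ ≈ 0.910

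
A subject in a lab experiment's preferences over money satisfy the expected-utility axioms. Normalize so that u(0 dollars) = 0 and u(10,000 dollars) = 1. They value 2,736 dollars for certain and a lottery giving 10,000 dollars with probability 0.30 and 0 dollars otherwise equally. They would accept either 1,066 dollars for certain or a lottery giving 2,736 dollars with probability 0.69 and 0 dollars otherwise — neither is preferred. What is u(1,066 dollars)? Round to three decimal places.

From the first indifference, u(2,736 dollars) = 0.30·u(10,000 dollars) + 0.70·u(0 dollars) = 0.30·1 + 0.70·0 = 0.30.
Chaining: u(1,066 dollars) = 0.69·0.30 + 0.31·0.00 = 0.2070.

0.207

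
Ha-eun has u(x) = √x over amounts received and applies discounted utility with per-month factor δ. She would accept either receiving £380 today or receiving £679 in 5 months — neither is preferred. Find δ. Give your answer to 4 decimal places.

The payoff in 5 months is discounted by δ^5, so u(380) = δ^5·u(679) and δ^5 = u(380)/u(679).
With u(x) = √x: δ^5 = √380/√679 = √(380/679) = 0.74810.
Hence δ = (0.74810)^(1/5) = 0.943607.

δ ≈ 0.9436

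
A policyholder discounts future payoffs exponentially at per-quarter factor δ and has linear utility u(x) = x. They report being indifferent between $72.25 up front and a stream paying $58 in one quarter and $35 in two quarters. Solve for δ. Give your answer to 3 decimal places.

Present value of the stream is 58·δ + 35·δ². Indifference gives 58δ + 35δ² = 72.25.
That is, 35δ² + 58δ − 72.25 = 0, a quadratic in δ.
The positive root is δ = [−58 + √(58² + 4·35·72.25)] / (2·35) = (−58 + 116.099)/70 ≈ 0.830.

δ ≈ 0.830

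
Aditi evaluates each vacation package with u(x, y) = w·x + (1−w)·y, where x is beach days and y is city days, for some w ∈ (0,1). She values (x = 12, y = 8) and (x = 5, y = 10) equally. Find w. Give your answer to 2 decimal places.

w = 0.22

u(12,8) = u(5,10) means w·12 + (1−w)·8 = w·5 + (1−w)·10.
w·(12−5) = (1−w)·(10−8), i.e. w·7 = (1−w)·2.
So w/(1−w) = 2/7 = 0.2857, giving w = 2/(7+2) = 0.22.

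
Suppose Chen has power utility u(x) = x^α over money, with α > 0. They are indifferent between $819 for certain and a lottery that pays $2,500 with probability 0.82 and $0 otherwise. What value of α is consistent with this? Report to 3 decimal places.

α ≈ 0.178

EU(lottery) = 0.82·2500^α + 0.18·0 = 0.82·2500^α.
Indifference: 819^α = 0.82·2500^α, so (819/2500)^α = 0.82.
Take logs: α = ln 0.82 / ln(819/2500) ≈ 0.17783.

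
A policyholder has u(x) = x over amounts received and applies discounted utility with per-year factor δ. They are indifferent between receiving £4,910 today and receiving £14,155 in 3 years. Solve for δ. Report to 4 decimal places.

δ ≈ 0.7026

The payoff in 3 years is discounted by δ^3, so u(4910) = δ^3·u(14155) and δ^3 = u(4910)/u(14155).
With u(x) = x: δ^3 = 4910/14155 = 0.34687.
Taking the cube root: δ = 0.34687^(1/3) ≈ 0.7026.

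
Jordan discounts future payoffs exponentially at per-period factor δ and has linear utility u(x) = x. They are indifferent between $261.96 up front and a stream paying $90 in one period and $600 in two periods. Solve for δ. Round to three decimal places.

The stream is worth 90δ + 600δ² today, so 90δ + 600δ² = 261.96.
Rearranged: 600δ² + 90δ − 261.96 = 0.
By the quadratic formula (taking the positive root), δ = (−90 + √636804.00) / 1200 ≈ 0.590.

δ ≈ 0.590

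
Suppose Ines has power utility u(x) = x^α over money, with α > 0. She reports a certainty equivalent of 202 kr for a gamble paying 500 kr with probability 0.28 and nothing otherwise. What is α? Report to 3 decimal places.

EU(lottery) = 0.28·500^α + 0.72·0 = 0.28·500^α.
Indifference: 202^α = 0.28·500^α, so (202/500)^α = 0.28.
Take logs: α = ln 0.28 / ln(202/500) ≈ 1.40451.

α ≈ 1.405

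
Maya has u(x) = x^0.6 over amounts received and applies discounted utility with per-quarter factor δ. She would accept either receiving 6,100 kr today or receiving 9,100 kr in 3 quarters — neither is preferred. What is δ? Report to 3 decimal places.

δ ≈ 0.923

Indifference means u(6100) = δ^3 · u(9100), so δ^3 = u(6100)/u(9100).
Since u(x) = x^0.6, δ^3 = (6100/9100)^0.6 = 0.67033^0.6 = 0.78663.
Hence δ = (0.78663)^(1/3) = 0.92312.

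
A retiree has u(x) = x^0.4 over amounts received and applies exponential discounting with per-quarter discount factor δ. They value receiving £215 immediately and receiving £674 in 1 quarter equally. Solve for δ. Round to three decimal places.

The payoff in 1 quarter is discounted by δ, so u(215) = δ·u(674) and δ = u(215)/u(674).
With u(x) = x^0.4: δ = 215^0.4/674^0.4 = (215/674)^0.4 = 0.63316.

δ ≈ 0.633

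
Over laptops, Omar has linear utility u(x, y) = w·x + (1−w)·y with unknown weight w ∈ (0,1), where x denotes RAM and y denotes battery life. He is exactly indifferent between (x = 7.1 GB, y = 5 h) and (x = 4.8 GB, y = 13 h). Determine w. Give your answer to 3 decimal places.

w = 0.777

Equating utilities: w·7.1 + (1−w)·5 = w·4.8 + (1−w)·13.
Collecting terms: w·2.3 = (1−w)·8.
Hence w = 8/(2.3+8) = 8/10.3 = 0.777.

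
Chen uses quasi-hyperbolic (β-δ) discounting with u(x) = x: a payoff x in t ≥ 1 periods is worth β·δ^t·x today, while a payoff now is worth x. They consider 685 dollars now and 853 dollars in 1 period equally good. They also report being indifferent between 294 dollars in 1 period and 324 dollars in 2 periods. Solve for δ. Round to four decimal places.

δ ≈ 0.9074

The second indifference involves only future payoffs, so β cancels: β·δ^1·294 = β·δ^2·324, giving δ = 294/324 = 0.90741.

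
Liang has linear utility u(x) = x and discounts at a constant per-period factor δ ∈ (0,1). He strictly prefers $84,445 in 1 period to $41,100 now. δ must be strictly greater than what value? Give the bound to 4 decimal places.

Comparing present values: 41100 < δ·84445.
Dividing through by 84445 gives δ > 0.48671.

δ > 0.4867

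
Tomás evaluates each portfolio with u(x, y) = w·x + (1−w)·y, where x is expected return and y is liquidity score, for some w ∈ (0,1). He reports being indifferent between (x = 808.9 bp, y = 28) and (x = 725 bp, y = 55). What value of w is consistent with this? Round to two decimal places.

Indifference: w·808.9 + (1−w)·28 = w·725 + (1−w)·55.
Rearranging, 83.9·w − 27·(1−w) = 0.
The marginal rate of substitution is 27/83.9, so w = 27/(83.9+27) = 0.24.

w = 0.24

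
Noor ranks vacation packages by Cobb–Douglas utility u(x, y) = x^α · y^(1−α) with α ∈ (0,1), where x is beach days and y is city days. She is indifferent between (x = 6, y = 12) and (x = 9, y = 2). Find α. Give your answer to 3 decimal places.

The Cobb–Douglas utilities coincide, so 6^α·12^(1−α) = 9^α·2^(1−α).
(6/9)^α = (2/12)^(1−α); take logs: α·ln(6/9) = (1−α)·ln(2/12), i.e. α·-0.405465 = (1−α)·-1.791759.
Thus α·(-2.197224) = -1.791759, so α = -1.791759/-2.197224 ≈ 0.815.

α ≈ 0.815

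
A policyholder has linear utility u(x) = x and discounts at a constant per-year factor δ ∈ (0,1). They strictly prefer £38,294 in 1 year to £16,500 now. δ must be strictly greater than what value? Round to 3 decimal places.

The preference means 16500 < δ·38294.
Dividing through by 38294 gives δ > 0.43088.

δ > 0.431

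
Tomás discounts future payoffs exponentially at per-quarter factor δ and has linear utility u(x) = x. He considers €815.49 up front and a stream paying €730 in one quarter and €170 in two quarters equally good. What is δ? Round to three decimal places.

δ ≈ 0.920

Equating present values: 815.49 = 730δ + 170δ².
So 170δ² + 730δ − 815.49 = 0.
δ = (−730 + √(730² + 4·170·815.49)) / (2·170) = (−730 + √1087433.20) / 340 ≈ 0.920.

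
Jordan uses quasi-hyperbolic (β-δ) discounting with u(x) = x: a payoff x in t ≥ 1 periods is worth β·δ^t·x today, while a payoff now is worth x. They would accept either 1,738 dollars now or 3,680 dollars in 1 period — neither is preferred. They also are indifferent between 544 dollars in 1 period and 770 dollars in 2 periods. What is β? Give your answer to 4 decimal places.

β ≈ 0.6685

From the later pair, β·δ^1·544 = β·δ^2·770; dividing through, δ = 544/770 = 0.70649.
Substituting δ into 1738 = β·δ·3680: β = 1738/(2599.896) ≈ 0.6685.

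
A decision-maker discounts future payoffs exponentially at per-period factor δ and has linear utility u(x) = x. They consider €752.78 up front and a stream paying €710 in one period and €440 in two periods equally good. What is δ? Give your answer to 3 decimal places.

The stream is worth 710δ + 440δ² today, so 710δ + 440δ² = 752.78.
Rearranged: 440δ² + 710δ − 752.78 = 0.
By the quadratic formula (taking the positive root), δ = (−710 + √1828992.80) / 880 ≈ 0.730.

δ ≈ 0.730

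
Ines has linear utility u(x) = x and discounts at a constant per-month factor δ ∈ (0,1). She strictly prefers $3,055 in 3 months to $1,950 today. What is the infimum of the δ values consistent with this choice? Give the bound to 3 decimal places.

δ > 0.861

The preference means 1950 < δ^3·3055.
Dividing by 3055: δ^3 > 0.63830. Both sides are positive, so the cube root keeps the direction.
δ > (1950/3055)^(1/3) ≈ 0.861.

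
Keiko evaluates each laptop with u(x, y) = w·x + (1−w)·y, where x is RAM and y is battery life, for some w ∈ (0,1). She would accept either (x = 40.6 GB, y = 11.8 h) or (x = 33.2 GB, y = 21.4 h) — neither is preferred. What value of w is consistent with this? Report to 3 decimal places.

w = 0.565

Indifference: w·40.6 + (1−w)·11.8 = w·33.2 + (1−w)·21.4.
w·(40.6−33.2) = (1−w)·(21.4−11.8), i.e. w·7.4 = (1−w)·9.6.
The marginal rate of substitution is 9.6/7.4, so w = 9.6/(7.4+9.6) = 0.565.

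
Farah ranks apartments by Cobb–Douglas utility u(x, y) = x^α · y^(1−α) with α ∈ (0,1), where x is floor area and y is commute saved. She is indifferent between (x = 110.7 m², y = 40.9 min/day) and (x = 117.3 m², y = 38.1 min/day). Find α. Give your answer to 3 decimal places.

α ≈ 0.550

Set the two utilities equal: 110.7^α·40.9^(1−α) = 117.3^α·38.1^(1−α).
(110.7/117.3)^α = (38.1/40.9)^(1−α); take logs: α·ln(110.7/117.3) = (1−α)·ln(38.1/40.9), i.e. α·-0.057911 = (1−α)·-0.070916.
With A = -0.057911 and B = -0.070916: α·A = (1−α)·B, so α = B/(A+B) = -0.070916/-0.128827 ≈ 0.550.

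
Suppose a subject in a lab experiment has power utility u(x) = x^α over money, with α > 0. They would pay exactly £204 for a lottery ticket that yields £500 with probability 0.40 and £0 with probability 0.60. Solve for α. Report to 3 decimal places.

EU(lottery) = 0.40·500^α + 0.60·0 = 0.40·500^α.
Setting u(204) equal to that: 204^α = 0.40·500^α ⇒ (204/500)^α = 0.40.
Take logs: α = ln 0.40 / ln(204/500) ≈ 1.02209.

α ≈ 1.022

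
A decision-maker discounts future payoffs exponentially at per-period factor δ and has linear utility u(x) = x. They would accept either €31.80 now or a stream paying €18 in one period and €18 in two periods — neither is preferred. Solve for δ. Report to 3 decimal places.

δ ≈ 0.920

The stream is worth 18δ + 18δ² today, so 18δ + 18δ² = 31.80.
Rearranged: 18δ² + 18δ − 31.80 = 0.
The positive root is δ = [−18 + √(18² + 4·18·31.80)] / (2·18) = (−18 + 51.123)/36 ≈ 0.920.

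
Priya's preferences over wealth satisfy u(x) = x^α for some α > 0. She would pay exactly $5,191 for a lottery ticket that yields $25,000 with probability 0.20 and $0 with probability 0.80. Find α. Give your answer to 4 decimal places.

α ≈ 1.0238

The lottery's expected utility is 0.20·u(25000) + 0.80·u(0) = 0.20·25000^α (since u(0) = 0 for α > 0).
Equating: 5191^α = 0.20·25000^α, i.e. 0.2076^α = 0.20.
Take logs: α = ln 0.20 / ln(5191/25000) ≈ 1.023848.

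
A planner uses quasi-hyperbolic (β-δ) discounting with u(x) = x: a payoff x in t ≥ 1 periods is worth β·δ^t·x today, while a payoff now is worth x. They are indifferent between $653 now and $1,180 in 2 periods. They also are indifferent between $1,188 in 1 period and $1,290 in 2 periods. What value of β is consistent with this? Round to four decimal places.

The second indifference involves only future payoffs, so β cancels: β·δ^1·1188 = β·δ^2·1290, giving δ = 1188/1290 = 0.92093.
The first indifference: 653 = β·δ^2·1180, so β = 653/(δ^2·1180) = 653/(0.84811·1180) ≈ 0.6525.

β ≈ 0.6525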